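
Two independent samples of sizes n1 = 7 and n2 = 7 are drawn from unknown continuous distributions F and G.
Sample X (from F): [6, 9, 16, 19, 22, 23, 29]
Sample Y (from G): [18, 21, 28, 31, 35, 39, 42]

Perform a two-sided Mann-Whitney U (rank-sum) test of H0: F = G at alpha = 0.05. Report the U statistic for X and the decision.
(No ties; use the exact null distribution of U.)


Step 1: Combine and sort all 14 observations; assign midranks.
sorted (value, group): (6,X), (9,X), (16,X), (18,Y), (19,X), (21,Y), (22,X), (23,X), (28,Y), (29,X), (31,Y), (35,Y), (39,Y), (42,Y)
ranks: 6->1, 9->2, 16->3, 18->4, 19->5, 21->6, 22->7, 23->8, 28->9, 29->10, 31->11, 35->12, 39->13, 42->14
Step 2: Rank sum for X: R1 = 1 + 2 + 3 + 5 + 7 + 8 + 10 = 36.
Step 3: U_X = R1 - n1(n1+1)/2 = 36 - 7*8/2 = 36 - 28 = 8.
       U_Y = n1*n2 - U_X = 49 - 8 = 41.
Step 4: No ties, so the exact null distribution of U (based on enumerating the C(14,7) = 3432 equally likely rank assignments) gives the two-sided p-value.
Step 5: p-value = 0.037879; compare to alpha = 0.05. reject H0.

U_X = 8, p = 0.037879, reject H0 at alpha = 0.05.


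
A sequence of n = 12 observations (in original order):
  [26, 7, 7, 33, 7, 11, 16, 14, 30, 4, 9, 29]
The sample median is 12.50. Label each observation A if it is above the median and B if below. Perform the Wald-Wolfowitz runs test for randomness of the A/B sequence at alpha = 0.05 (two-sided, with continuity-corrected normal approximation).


Step 1: Compute median = 12.50; label A = above, B = below.
Labels in order: ABBABBAAABBA  (n_A = 6, n_B = 6)
Step 2: Count runs R = 7.
Step 3: Under H0 (random ordering), E[R] = 2*n_A*n_B/(n_A+n_B) + 1 = 2*6*6/12 + 1 = 7.0000.
        Var[R] = 2*n_A*n_B*(2*n_A*n_B - n_A - n_B) / ((n_A+n_B)^2 * (n_A+n_B-1)) = 4320/1584 = 2.7273.
        SD[R] = 1.6514.
Step 4: R = E[R], so z = 0 with no continuity correction.
Step 5: Two-sided p-value via normal approximation = 2*(1 - Phi(|z|)) = 1.000000.
Step 6: alpha = 0.05. fail to reject H0.

R = 7, z = 0.0000, p = 1.000000, fail to reject H0.


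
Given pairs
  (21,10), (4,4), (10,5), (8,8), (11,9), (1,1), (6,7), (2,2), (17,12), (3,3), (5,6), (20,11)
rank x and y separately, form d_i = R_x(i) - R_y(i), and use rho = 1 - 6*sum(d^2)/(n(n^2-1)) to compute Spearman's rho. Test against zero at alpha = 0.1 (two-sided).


Step 1: Rank x and y separately (midranks; no ties here).
rank(x): 21->12, 4->4, 10->8, 8->7, 11->9, 1->1, 6->6, 2->2, 17->10, 3->3, 5->5, 20->11
rank(y): 10->10, 4->4, 5->5, 8->8, 9->9, 1->1, 7->7, 2->2, 12->12, 3->3, 6->6, 11->11
Step 2: d_i = R_x(i) - R_y(i); compute d_i^2.
  (12-10)^2=4, (4-4)^2=0, (8-5)^2=9, (7-8)^2=1, (9-9)^2=0, (1-1)^2=0, (6-7)^2=1, (2-2)^2=0, (10-12)^2=4, (3-3)^2=0, (5-6)^2=1, (11-11)^2=0
sum(d^2) = 20.
Step 3: rho = 1 - 6*20 / (12*(12^2 - 1)) = 1 - 120/1716 = 0.930070.
Step 4: Under H0, t = rho * sqrt((n-2)/(1-rho^2)) = 8.0057 ~ t(10).
Step 5: Two-sided p-value from the t-distribution with 10 df = 0.000012.
Step 6: alpha = 0.1. reject H0.

rho = 0.9301, p = 0.000012, reject H0 at alpha = 0.1.


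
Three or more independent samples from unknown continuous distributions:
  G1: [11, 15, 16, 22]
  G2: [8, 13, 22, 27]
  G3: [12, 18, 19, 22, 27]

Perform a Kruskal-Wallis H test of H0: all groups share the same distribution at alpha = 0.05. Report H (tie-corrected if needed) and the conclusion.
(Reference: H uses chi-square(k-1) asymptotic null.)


Step 1: Combine all N = 13 observations and assign midranks.
sorted (value, group, rank): (8,G2,1), (11,G1,2), (12,G3,3), (13,G2,4), (15,G1,5), (16,G1,6), (18,G3,7), (19,G3,8), (22,G1,10), (22,G2,10), (22,G3,10), (27,G2,12.5), (27,G3,12.5)
Step 2: Sum ranks within each group.
R_1 = 23 (n_1 = 4)
R_2 = 27.5 (n_2 = 4)
R_3 = 40.5 (n_3 = 5)
Step 3: H = 12/(N(N+1)) * sum(R_i^2/n_i) - 3(N+1)
     = 12/(13*14) * (23^2/4 + 27.5^2/4 + 40.5^2/5) - 3*14
     = 0.065934 * 649.362 - 42
     = 0.815110.
Step 4: Ties present; correction factor C = 1 - 30/(13^3 - 13) = 0.986264. Corrected H = 0.815110 / 0.986264 = 0.826462.
Step 5: Under H0, H ~ chi^2(2); p-value = 0.661509.
Step 6: alpha = 0.05. fail to reject H0.

H = 0.8265, df = 2, p = 0.661509, fail to reject H0.


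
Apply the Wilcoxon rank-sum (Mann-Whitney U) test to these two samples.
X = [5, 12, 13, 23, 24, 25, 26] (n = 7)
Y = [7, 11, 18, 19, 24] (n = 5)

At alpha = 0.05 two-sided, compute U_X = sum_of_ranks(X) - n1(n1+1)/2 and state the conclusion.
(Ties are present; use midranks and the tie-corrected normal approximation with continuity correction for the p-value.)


Step 1: Combine and sort all 12 observations; assign midranks.
sorted (value, group): (5,X), (7,Y), (11,Y), (12,X), (13,X), (18,Y), (19,Y), (23,X), (24,X), (24,Y), (25,X), (26,X)
ranks: 5->1, 7->2, 11->3, 12->4, 13->5, 18->6, 19->7, 23->8, 24->9.5, 24->9.5, 25->11, 26->12
Step 2: Rank sum for X: R1 = 1 + 4 + 5 + 8 + 9.5 + 11 + 12 = 50.5.
Step 3: U_X = R1 - n1(n1+1)/2 = 50.5 - 7*8/2 = 50.5 - 28 = 22.5.
       U_Y = n1*n2 - U_X = 35 - 22.5 = 12.5.
Step 4: Ties are present, so use the tie-corrected normal approximation (with continuity correction) for the p-value.
Step 5: p-value = 0.464120; compare to alpha = 0.05. fail to reject H0.

U_X = 22.5, p = 0.464120, fail to reject H0 at alpha = 0.05.


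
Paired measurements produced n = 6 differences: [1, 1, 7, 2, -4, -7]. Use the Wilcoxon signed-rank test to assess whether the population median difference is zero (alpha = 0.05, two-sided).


Step 1: Drop any zero differences (none here) and take |d_i|.
|d| = [1, 1, 7, 2, 4, 7]
Step 2: Midrank |d_i| (ties get averaged ranks).
ranks: |1|->1.5, |1|->1.5, |7|->5.5, |2|->3, |4|->4, |7|->5.5
Step 3: Attach original signs; sum ranks with positive sign and with negative sign.
W+ = 1.5 + 1.5 + 5.5 + 3 = 11.5
W- = 4 + 5.5 = 9.5
(Check: W+ + W- = 21 should equal n(n+1)/2 = 21.)
Step 4: Test statistic W = min(W+, W-) = 9.5.
Step 5: Ties in |d|, so use the tie-corrected normal approximation.
        E[W] = n(n+1)/4 = 6*7/4 = 10.5.
        Tie groups: |d|=1 (t=2), |d|=7 (t=2); sum(t^3 - t) = 12.
        Var[W] = n(n+1)(2n+1)/24 - sum(t^3-t)/48 = 546/24 - 12/48 = 22.5.
        z = (W - E[W]) / sqrt(Var[W]) = (9.5 - 10.5) / 4.7434 = -0.2108.
        Two-sided p = 2*Phi(z) = 0.833029.
Step 6: alpha = 0.05. fail to reject H0.

W+ = 11.5, W- = 9.5, W = min = 9.5, p = 0.833029, fail to reject H0.


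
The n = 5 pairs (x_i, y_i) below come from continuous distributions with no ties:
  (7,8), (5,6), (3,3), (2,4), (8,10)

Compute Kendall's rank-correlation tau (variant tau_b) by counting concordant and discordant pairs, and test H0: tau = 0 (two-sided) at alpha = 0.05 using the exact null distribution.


Step 1: Enumerate the 10 unordered pairs (i,j) with i<j and classify each by sign(x_j-x_i) * sign(y_j-y_i).
  (1,2):dx=-2,dy=-2->C; (1,3):dx=-4,dy=-5->C; (1,4):dx=-5,dy=-4->C; (1,5):dx=+1,dy=+2->C
  (2,3):dx=-2,dy=-3->C; (2,4):dx=-3,dy=-2->C; (2,5):dx=+3,dy=+4->C; (3,4):dx=-1,dy=+1->D
  (3,5):dx=+5,dy=+7->C; (4,5):dx=+6,dy=+6->C
Step 2: C = 9, D = 1, total pairs = 10.
Step 3: tau = (C - D)/(n(n-1)/2) = (9 - 1)/10 = 0.800000.
Step 4: Exact two-sided p-value (enumerate n! = 120 permutations of y under H0): p = 0.083333.
Step 5: alpha = 0.05. fail to reject H0.

tau_b = 0.8000 (C=9, D=1), p = 0.083333, fail to reject H0.


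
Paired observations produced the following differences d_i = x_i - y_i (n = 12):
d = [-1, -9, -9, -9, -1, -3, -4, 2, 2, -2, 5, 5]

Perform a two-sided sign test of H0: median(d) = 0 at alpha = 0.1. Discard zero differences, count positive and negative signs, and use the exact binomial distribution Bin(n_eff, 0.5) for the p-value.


Step 1: Discard zero differences. Original n = 12; n_eff = number of nonzero differences = 12.
Nonzero differences (with sign): -1, -9, -9, -9, -1, -3, -4, +2, +2, -2, +5, +5
Step 2: Count signs: positive = 4, negative = 8.
Step 3: Under H0: P(positive) = 0.5, so the number of positives S ~ Bin(12, 0.5).
Step 4: Two-sided exact p-value = sum of Bin(12,0.5) probabilities at or below the observed probability = 0.387695.
Step 5: alpha = 0.1. fail to reject H0.

n_eff = 12, pos = 4, neg = 8, p = 0.387695, fail to reject H0.


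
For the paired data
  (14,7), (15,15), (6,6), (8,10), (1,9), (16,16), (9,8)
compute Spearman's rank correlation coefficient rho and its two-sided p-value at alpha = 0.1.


Step 1: Rank x and y separately (midranks; no ties here).
rank(x): 14->5, 15->6, 6->2, 8->3, 1->1, 16->7, 9->4
rank(y): 7->2, 15->6, 6->1, 10->5, 9->4, 16->7, 8->3
Step 2: d_i = R_x(i) - R_y(i); compute d_i^2.
  (5-2)^2=9, (6-6)^2=0, (2-1)^2=1, (3-5)^2=4, (1-4)^2=9, (7-7)^2=0, (4-3)^2=1
sum(d^2) = 24.
Step 3: rho = 1 - 6*24 / (7*(7^2 - 1)) = 1 - 144/336 = 0.571429.
Step 4: Under H0, t = rho * sqrt((n-2)/(1-rho^2)) = 1.5570 ~ t(5).
Step 5: Two-sided p-value from the t-distribution with 5 df = 0.180202.
Step 6: alpha = 0.1. fail to reject H0.

rho = 0.5714, p = 0.180202, fail to reject H0 at alpha = 0.1.


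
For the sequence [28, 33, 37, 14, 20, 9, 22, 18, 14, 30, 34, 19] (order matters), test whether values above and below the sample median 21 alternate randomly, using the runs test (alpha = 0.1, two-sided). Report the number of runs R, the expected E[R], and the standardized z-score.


Step 1: Compute median = 21; label A = above, B = below.
Labels in order: AAABBBABBAAB  (n_A = 6, n_B = 6)
Step 2: Count runs R = 6.
Step 3: Under H0 (random ordering), E[R] = 2*n_A*n_B/(n_A+n_B) + 1 = 2*6*6/12 + 1 = 7.0000.
        Var[R] = 2*n_A*n_B*(2*n_A*n_B - n_A - n_B) / ((n_A+n_B)^2 * (n_A+n_B-1)) = 4320/1584 = 2.7273.
        SD[R] = 1.6514.
Step 4: Continuity-corrected z = (R + 0.5 - E[R]) / SD[R] = (6 + 0.5 - 7.0000) / 1.6514 = -0.3028.
Step 5: Two-sided p-value via normal approximation = 2*(1 - Phi(|z|)) = 0.762069.
Step 6: alpha = 0.1. fail to reject H0.

R = 6, z = -0.3028, p = 0.762069, fail to reject H0.


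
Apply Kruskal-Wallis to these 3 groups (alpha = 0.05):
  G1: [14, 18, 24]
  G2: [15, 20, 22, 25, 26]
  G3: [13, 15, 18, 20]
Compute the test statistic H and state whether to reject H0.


Step 1: Combine all N = 12 observations and assign midranks.
sorted (value, group, rank): (13,G3,1), (14,G1,2), (15,G2,3.5), (15,G3,3.5), (18,G1,5.5), (18,G3,5.5), (20,G2,7.5), (20,G3,7.5), (22,G2,9), (24,G1,10), (25,G2,11), (26,G2,12)
Step 2: Sum ranks within each group.
R_1 = 17.5 (n_1 = 3)
R_2 = 43 (n_2 = 5)
R_3 = 17.5 (n_3 = 4)
Step 3: H = 12/(N(N+1)) * sum(R_i^2/n_i) - 3(N+1)
     = 12/(12*13) * (17.5^2/3 + 43^2/5 + 17.5^2/4) - 3*13
     = 0.076923 * 548.446 - 39
     = 3.188141.
Step 4: Ties present; correction factor C = 1 - 18/(12^3 - 12) = 0.989510. Corrected H = 3.188141 / 0.989510 = 3.221938.
Step 5: Under H0, H ~ chi^2(2); p-value = 0.199694.
Step 6: alpha = 0.05. fail to reject H0.

H = 3.2219, df = 2, p = 0.199694, fail to reject H0.


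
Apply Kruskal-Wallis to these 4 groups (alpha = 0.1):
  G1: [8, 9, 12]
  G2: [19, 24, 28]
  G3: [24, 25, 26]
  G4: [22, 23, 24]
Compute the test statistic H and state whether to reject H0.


Step 1: Combine all N = 12 observations and assign midranks.
sorted (value, group, rank): (8,G1,1), (9,G1,2), (12,G1,3), (19,G2,4), (22,G4,5), (23,G4,6), (24,G2,8), (24,G3,8), (24,G4,8), (25,G3,10), (26,G3,11), (28,G2,12)
Step 2: Sum ranks within each group.
R_1 = 6 (n_1 = 3)
R_2 = 24 (n_2 = 3)
R_3 = 29 (n_3 = 3)
R_4 = 19 (n_4 = 3)
Step 3: H = 12/(N(N+1)) * sum(R_i^2/n_i) - 3(N+1)
     = 12/(12*13) * (6^2/3 + 24^2/3 + 29^2/3 + 19^2/3) - 3*13
     = 0.076923 * 604.667 - 39
     = 7.512821.
Step 4: Ties present; correction factor C = 1 - 24/(12^3 - 12) = 0.986014. Corrected H = 7.512821 / 0.986014 = 7.619385.
Step 5: Under H0, H ~ chi^2(3); p-value = 0.054569.
Step 6: alpha = 0.1. reject H0.

H = 7.6194, df = 3, p = 0.054569, reject H0.


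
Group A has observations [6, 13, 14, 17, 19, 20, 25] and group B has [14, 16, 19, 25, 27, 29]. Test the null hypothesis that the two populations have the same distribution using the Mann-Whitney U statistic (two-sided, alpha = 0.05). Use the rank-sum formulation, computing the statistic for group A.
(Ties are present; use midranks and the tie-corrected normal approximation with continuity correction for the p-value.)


Step 1: Combine and sort all 13 observations; assign midranks.
sorted (value, group): (6,X), (13,X), (14,X), (14,Y), (16,Y), (17,X), (19,X), (19,Y), (20,X), (25,X), (25,Y), (27,Y), (29,Y)
ranks: 6->1, 13->2, 14->3.5, 14->3.5, 16->5, 17->6, 19->7.5, 19->7.5, 20->9, 25->10.5, 25->10.5, 27->12, 29->13
Step 2: Rank sum for X: R1 = 1 + 2 + 3.5 + 6 + 7.5 + 9 + 10.5 = 39.5.
Step 3: U_X = R1 - n1(n1+1)/2 = 39.5 - 7*8/2 = 39.5 - 28 = 11.5.
       U_Y = n1*n2 - U_X = 42 - 11.5 = 30.5.
Step 4: Ties are present, so use the tie-corrected normal approximation (with continuity correction) for the p-value.
Step 5: p-value = 0.196688; compare to alpha = 0.05. fail to reject H0.

U_X = 11.5, p = 0.196688, fail to reject H0 at alpha = 0.05.


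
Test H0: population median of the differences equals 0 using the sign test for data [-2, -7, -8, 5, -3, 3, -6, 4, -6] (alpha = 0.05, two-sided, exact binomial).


Step 1: Discard zero differences. Original n = 9; n_eff = number of nonzero differences = 9.
Nonzero differences (with sign): -2, -7, -8, +5, -3, +3, -6, +4, -6
Step 2: Count signs: positive = 3, negative = 6.
Step 3: Under H0: P(positive) = 0.5, so the number of positives S ~ Bin(9, 0.5).
Step 4: Two-sided exact p-value = sum of Bin(9,0.5) probabilities at or below the observed probability = 0.507812.
Step 5: alpha = 0.05. fail to reject H0.

n_eff = 9, pos = 3, neg = 6, p = 0.507812, fail to reject H0.


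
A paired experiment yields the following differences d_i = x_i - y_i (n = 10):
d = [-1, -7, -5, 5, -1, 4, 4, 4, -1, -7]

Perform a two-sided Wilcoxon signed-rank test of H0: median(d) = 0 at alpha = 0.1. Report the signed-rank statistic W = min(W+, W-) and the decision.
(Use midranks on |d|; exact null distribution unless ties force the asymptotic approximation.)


Step 1: Drop any zero differences (none here) and take |d_i|.
|d| = [1, 7, 5, 5, 1, 4, 4, 4, 1, 7]
Step 2: Midrank |d_i| (ties get averaged ranks).
ranks: |1|->2, |7|->9.5, |5|->7.5, |5|->7.5, |1|->2, |4|->5, |4|->5, |4|->5, |1|->2, |7|->9.5
Step 3: Attach original signs; sum ranks with positive sign and with negative sign.
W+ = 7.5 + 5 + 5 + 5 = 22.5
W- = 2 + 9.5 + 7.5 + 2 + 2 + 9.5 = 32.5
(Check: W+ + W- = 55 should equal n(n+1)/2 = 55.)
Step 4: Test statistic W = min(W+, W-) = 22.5.
Step 5: Ties in |d|, so use the tie-corrected normal approximation.
        E[W] = n(n+1)/4 = 10*11/4 = 27.5.
        Tie groups: |d|=1 (t=3), |d|=4 (t=3), |d|=5 (t=2), |d|=7 (t=2); sum(t^3 - t) = 60.
        Var[W] = n(n+1)(2n+1)/24 - sum(t^3-t)/48 = 2310/24 - 60/48 = 95.
        z = (W - E[W]) / sqrt(Var[W]) = (22.5 - 27.5) / 9.7468 = -0.5130.
        Two-sided p = 2*Phi(z) = 0.607959.
Step 6: alpha = 0.1. fail to reject H0.

W+ = 22.5, W- = 32.5, W = min = 22.5, p = 0.607959, fail to reject H0.


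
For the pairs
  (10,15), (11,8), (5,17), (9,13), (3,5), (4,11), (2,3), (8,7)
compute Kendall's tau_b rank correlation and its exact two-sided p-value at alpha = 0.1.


Step 1: Enumerate the 28 unordered pairs (i,j) with i<j and classify each by sign(x_j-x_i) * sign(y_j-y_i).
  (1,2):dx=+1,dy=-7->D; (1,3):dx=-5,dy=+2->D; (1,4):dx=-1,dy=-2->C; (1,5):dx=-7,dy=-10->C
  (1,6):dx=-6,dy=-4->C; (1,7):dx=-8,dy=-12->C; (1,8):dx=-2,dy=-8->C; (2,3):dx=-6,dy=+9->D
  (2,4):dx=-2,dy=+5->D; (2,5):dx=-8,dy=-3->C; (2,6):dx=-7,dy=+3->D; (2,7):dx=-9,dy=-5->C
  (2,8):dx=-3,dy=-1->C; (3,4):dx=+4,dy=-4->D; (3,5):dx=-2,dy=-12->C; (3,6):dx=-1,dy=-6->C
  (3,7):dx=-3,dy=-14->C; (3,8):dx=+3,dy=-10->D; (4,5):dx=-6,dy=-8->C; (4,6):dx=-5,dy=-2->C
  (4,7):dx=-7,dy=-10->C; (4,8):dx=-1,dy=-6->C; (5,6):dx=+1,dy=+6->C; (5,7):dx=-1,dy=-2->C
  (5,8):dx=+5,dy=+2->C; (6,7):dx=-2,dy=-8->C; (6,8):dx=+4,dy=-4->D; (7,8):dx=+6,dy=+4->C
Step 2: C = 20, D = 8, total pairs = 28.
Step 3: tau = (C - D)/(n(n-1)/2) = (20 - 8)/28 = 0.428571.
Step 4: Exact two-sided p-value (enumerate n! = 40320 permutations of y under H0): p = 0.178869.
Step 5: alpha = 0.1. fail to reject H0.

tau_b = 0.4286 (C=20, D=8), p = 0.178869, fail to reject H0.


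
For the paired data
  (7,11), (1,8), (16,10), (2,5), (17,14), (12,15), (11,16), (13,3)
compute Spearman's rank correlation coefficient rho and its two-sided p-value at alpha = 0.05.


Step 1: Rank x and y separately (midranks; no ties here).
rank(x): 7->3, 1->1, 16->7, 2->2, 17->8, 12->5, 11->4, 13->6
rank(y): 11->5, 8->3, 10->4, 5->2, 14->6, 15->7, 16->8, 3->1
Step 2: d_i = R_x(i) - R_y(i); compute d_i^2.
  (3-5)^2=4, (1-3)^2=4, (7-4)^2=9, (2-2)^2=0, (8-6)^2=4, (5-7)^2=4, (4-8)^2=16, (6-1)^2=25
sum(d^2) = 66.
Step 3: rho = 1 - 6*66 / (8*(8^2 - 1)) = 1 - 396/504 = 0.214286.
Step 4: Under H0, t = rho * sqrt((n-2)/(1-rho^2)) = 0.5374 ~ t(6).
Step 5: Two-sided p-value from the t-distribution with 6 df = 0.610344.
Step 6: alpha = 0.05. fail to reject H0.

rho = 0.2143, p = 0.610344, fail to reject H0 at alpha = 0.05.


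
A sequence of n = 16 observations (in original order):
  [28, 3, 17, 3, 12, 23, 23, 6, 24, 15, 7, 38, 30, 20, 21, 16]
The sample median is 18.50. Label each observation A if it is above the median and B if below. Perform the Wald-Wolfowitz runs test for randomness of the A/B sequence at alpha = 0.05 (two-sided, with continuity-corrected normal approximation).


Step 1: Compute median = 18.50; label A = above, B = below.
Labels in order: ABBBBAABABBAAAAB  (n_A = 8, n_B = 8)
Step 2: Count runs R = 8.
Step 3: Under H0 (random ordering), E[R] = 2*n_A*n_B/(n_A+n_B) + 1 = 2*8*8/16 + 1 = 9.0000.
        Var[R] = 2*n_A*n_B*(2*n_A*n_B - n_A - n_B) / ((n_A+n_B)^2 * (n_A+n_B-1)) = 14336/3840 = 3.7333.
        SD[R] = 1.9322.
Step 4: Continuity-corrected z = (R + 0.5 - E[R]) / SD[R] = (8 + 0.5 - 9.0000) / 1.9322 = -0.2588.
Step 5: Two-sided p-value via normal approximation = 2*(1 - Phi(|z|)) = 0.795809.
Step 6: alpha = 0.05. fail to reject H0.

R = 8, z = -0.2588, p = 0.795809, fail to reject H0.


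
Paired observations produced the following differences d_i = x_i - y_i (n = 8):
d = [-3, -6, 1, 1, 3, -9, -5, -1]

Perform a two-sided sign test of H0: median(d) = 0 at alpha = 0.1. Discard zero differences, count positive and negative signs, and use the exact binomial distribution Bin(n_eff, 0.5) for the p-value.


Step 1: Discard zero differences. Original n = 8; n_eff = number of nonzero differences = 8.
Nonzero differences (with sign): -3, -6, +1, +1, +3, -9, -5, -1
Step 2: Count signs: positive = 3, negative = 5.
Step 3: Under H0: P(positive) = 0.5, so the number of positives S ~ Bin(8, 0.5).
Step 4: Two-sided exact p-value = sum of Bin(8,0.5) probabilities at or below the observed probability = 0.726562.
Step 5: alpha = 0.1. fail to reject H0.

n_eff = 8, pos = 3, neg = 5, p = 0.726562, fail to reject H0.


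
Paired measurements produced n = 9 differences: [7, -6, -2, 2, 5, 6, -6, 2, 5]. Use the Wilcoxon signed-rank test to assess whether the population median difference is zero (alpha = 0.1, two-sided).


Step 1: Drop any zero differences (none here) and take |d_i|.
|d| = [7, 6, 2, 2, 5, 6, 6, 2, 5]
Step 2: Midrank |d_i| (ties get averaged ranks).
ranks: |7|->9, |6|->7, |2|->2, |2|->2, |5|->4.5, |6|->7, |6|->7, |2|->2, |5|->4.5
Step 3: Attach original signs; sum ranks with positive sign and with negative sign.
W+ = 9 + 2 + 4.5 + 7 + 2 + 4.5 = 29
W- = 7 + 2 + 7 = 16
(Check: W+ + W- = 45 should equal n(n+1)/2 = 45.)
Step 4: Test statistic W = min(W+, W-) = 16.
Step 5: Ties in |d|, so use the tie-corrected normal approximation.
        E[W] = n(n+1)/4 = 9*10/4 = 22.5.
        Tie groups: |d|=2 (t=3), |d|=5 (t=2), |d|=6 (t=3); sum(t^3 - t) = 54.
        Var[W] = n(n+1)(2n+1)/24 - sum(t^3-t)/48 = 1710/24 - 54/48 = 70.125.
        z = (W - E[W]) / sqrt(Var[W]) = (16 - 22.5) / 8.3741 = -0.7762.
        Two-sided p = 2*Phi(z) = 0.437627.
Step 6: alpha = 0.1. fail to reject H0.

W+ = 29, W- = 16, W = min = 16, p = 0.437627, fail to reject H0.


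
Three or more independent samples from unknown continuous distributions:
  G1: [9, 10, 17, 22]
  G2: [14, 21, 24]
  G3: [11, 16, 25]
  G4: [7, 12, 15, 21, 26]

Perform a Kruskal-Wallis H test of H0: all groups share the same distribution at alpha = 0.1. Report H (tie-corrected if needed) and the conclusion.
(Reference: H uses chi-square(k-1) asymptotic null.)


Step 1: Combine all N = 15 observations and assign midranks.
sorted (value, group, rank): (7,G4,1), (9,G1,2), (10,G1,3), (11,G3,4), (12,G4,5), (14,G2,6), (15,G4,7), (16,G3,8), (17,G1,9), (21,G2,10.5), (21,G4,10.5), (22,G1,12), (24,G2,13), (25,G3,14), (26,G4,15)
Step 2: Sum ranks within each group.
R_1 = 26 (n_1 = 4)
R_2 = 29.5 (n_2 = 3)
R_3 = 26 (n_3 = 3)
R_4 = 38.5 (n_4 = 5)
Step 3: H = 12/(N(N+1)) * sum(R_i^2/n_i) - 3(N+1)
     = 12/(15*16) * (26^2/4 + 29.5^2/3 + 26^2/3 + 38.5^2/5) - 3*16
     = 0.050000 * 980.867 - 48
     = 1.043333.
Step 4: Ties present; correction factor C = 1 - 6/(15^3 - 15) = 0.998214. Corrected H = 1.043333 / 0.998214 = 1.045200.
Step 5: Under H0, H ~ chi^2(3); p-value = 0.790317.
Step 6: alpha = 0.1. fail to reject H0.

H = 1.0452, df = 3, p = 0.790317, fail to reject H0.


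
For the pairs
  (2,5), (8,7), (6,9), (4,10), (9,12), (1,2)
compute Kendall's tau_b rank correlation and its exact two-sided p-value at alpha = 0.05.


Step 1: Enumerate the 15 unordered pairs (i,j) with i<j and classify each by sign(x_j-x_i) * sign(y_j-y_i).
  (1,2):dx=+6,dy=+2->C; (1,3):dx=+4,dy=+4->C; (1,4):dx=+2,dy=+5->C; (1,5):dx=+7,dy=+7->C
  (1,6):dx=-1,dy=-3->C; (2,3):dx=-2,dy=+2->D; (2,4):dx=-4,dy=+3->D; (2,5):dx=+1,dy=+5->C
  (2,6):dx=-7,dy=-5->C; (3,4):dx=-2,dy=+1->D; (3,5):dx=+3,dy=+3->C; (3,6):dx=-5,dy=-7->C
  (4,5):dx=+5,dy=+2->C; (4,6):dx=-3,dy=-8->C; (5,6):dx=-8,dy=-10->C
Step 2: C = 12, D = 3, total pairs = 15.
Step 3: tau = (C - D)/(n(n-1)/2) = (12 - 3)/15 = 0.600000.
Step 4: Exact two-sided p-value (enumerate n! = 720 permutations of y under H0): p = 0.136111.
Step 5: alpha = 0.05. fail to reject H0.

tau_b = 0.6000 (C=12, D=3), p = 0.136111, fail to reject H0.


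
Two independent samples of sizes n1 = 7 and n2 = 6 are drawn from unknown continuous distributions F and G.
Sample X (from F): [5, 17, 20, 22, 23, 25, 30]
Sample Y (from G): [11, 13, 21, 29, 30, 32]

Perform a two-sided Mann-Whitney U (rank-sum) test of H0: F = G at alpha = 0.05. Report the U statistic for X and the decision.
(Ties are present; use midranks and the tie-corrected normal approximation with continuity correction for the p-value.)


Step 1: Combine and sort all 13 observations; assign midranks.
sorted (value, group): (5,X), (11,Y), (13,Y), (17,X), (20,X), (21,Y), (22,X), (23,X), (25,X), (29,Y), (30,X), (30,Y), (32,Y)
ranks: 5->1, 11->2, 13->3, 17->4, 20->5, 21->6, 22->7, 23->8, 25->9, 29->10, 30->11.5, 30->11.5, 32->13
Step 2: Rank sum for X: R1 = 1 + 4 + 5 + 7 + 8 + 9 + 11.5 = 45.5.
Step 3: U_X = R1 - n1(n1+1)/2 = 45.5 - 7*8/2 = 45.5 - 28 = 17.5.
       U_Y = n1*n2 - U_X = 42 - 17.5 = 24.5.
Step 4: Ties are present, so use the tie-corrected normal approximation (with continuity correction) for the p-value.
Step 5: p-value = 0.667806; compare to alpha = 0.05. fail to reject H0.

U_X = 17.5, p = 0.667806, fail to reject H0 at alpha = 0.05.


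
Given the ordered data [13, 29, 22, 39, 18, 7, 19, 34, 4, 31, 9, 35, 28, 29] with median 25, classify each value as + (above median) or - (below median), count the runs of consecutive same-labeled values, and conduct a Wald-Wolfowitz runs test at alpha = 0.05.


Step 1: Compute median = 25; label A = above, B = below.
Labels in order: BABABBBABABAAA  (n_A = 7, n_B = 7)
Step 2: Count runs R = 10.
Step 3: Under H0 (random ordering), E[R] = 2*n_A*n_B/(n_A+n_B) + 1 = 2*7*7/14 + 1 = 8.0000.
        Var[R] = 2*n_A*n_B*(2*n_A*n_B - n_A - n_B) / ((n_A+n_B)^2 * (n_A+n_B-1)) = 8232/2548 = 3.2308.
        SD[R] = 1.7974.
Step 4: Continuity-corrected z = (R - 0.5 - E[R]) / SD[R] = (10 - 0.5 - 8.0000) / 1.7974 = 0.8345.
Step 5: Two-sided p-value via normal approximation = 2*(1 - Phi(|z|)) = 0.403986.
Step 6: alpha = 0.05. fail to reject H0.

R = 10, z = 0.8345, p = 0.403986, fail to reject H0.


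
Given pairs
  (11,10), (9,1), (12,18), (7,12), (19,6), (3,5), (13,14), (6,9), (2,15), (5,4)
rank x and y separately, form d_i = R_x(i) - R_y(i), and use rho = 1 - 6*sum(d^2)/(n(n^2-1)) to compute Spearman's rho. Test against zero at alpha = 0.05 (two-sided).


Step 1: Rank x and y separately (midranks; no ties here).
rank(x): 11->7, 9->6, 12->8, 7->5, 19->10, 3->2, 13->9, 6->4, 2->1, 5->3
rank(y): 10->6, 1->1, 18->10, 12->7, 6->4, 5->3, 14->8, 9->5, 15->9, 4->2
Step 2: d_i = R_x(i) - R_y(i); compute d_i^2.
  (7-6)^2=1, (6-1)^2=25, (8-10)^2=4, (5-7)^2=4, (10-4)^2=36, (2-3)^2=1, (9-8)^2=1, (4-5)^2=1, (1-9)^2=64, (3-2)^2=1
sum(d^2) = 138.
Step 3: rho = 1 - 6*138 / (10*(10^2 - 1)) = 1 - 828/990 = 0.163636.
Step 4: Under H0, t = rho * sqrt((n-2)/(1-rho^2)) = 0.4692 ~ t(8).
Step 5: Two-sided p-value from the t-distribution with 8 df = 0.651477.
Step 6: alpha = 0.05. fail to reject H0.

rho = 0.1636, p = 0.651477, fail to reject H0 at alpha = 0.05.


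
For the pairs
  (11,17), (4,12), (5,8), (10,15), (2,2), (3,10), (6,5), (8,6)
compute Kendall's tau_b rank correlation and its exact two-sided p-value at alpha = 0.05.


Step 1: Enumerate the 28 unordered pairs (i,j) with i<j and classify each by sign(x_j-x_i) * sign(y_j-y_i).
  (1,2):dx=-7,dy=-5->C; (1,3):dx=-6,dy=-9->C; (1,4):dx=-1,dy=-2->C; (1,5):dx=-9,dy=-15->C
  (1,6):dx=-8,dy=-7->C; (1,7):dx=-5,dy=-12->C; (1,8):dx=-3,dy=-11->C; (2,3):dx=+1,dy=-4->D
  (2,4):dx=+6,dy=+3->C; (2,5):dx=-2,dy=-10->C; (2,6):dx=-1,dy=-2->C; (2,7):dx=+2,dy=-7->D
  (2,8):dx=+4,dy=-6->D; (3,4):dx=+5,dy=+7->C; (3,5):dx=-3,dy=-6->C; (3,6):dx=-2,dy=+2->D
  (3,7):dx=+1,dy=-3->D; (3,8):dx=+3,dy=-2->D; (4,5):dx=-8,dy=-13->C; (4,6):dx=-7,dy=-5->C
  (4,7):dx=-4,dy=-10->C; (4,8):dx=-2,dy=-9->C; (5,6):dx=+1,dy=+8->C; (5,7):dx=+4,dy=+3->C
  (5,8):dx=+6,dy=+4->C; (6,7):dx=+3,dy=-5->D; (6,8):dx=+5,dy=-4->D; (7,8):dx=+2,dy=+1->C
Step 2: C = 20, D = 8, total pairs = 28.
Step 3: tau = (C - D)/(n(n-1)/2) = (20 - 8)/28 = 0.428571.
Step 4: Exact two-sided p-value (enumerate n! = 40320 permutations of y under H0): p = 0.178869.
Step 5: alpha = 0.05. fail to reject H0.

tau_b = 0.4286 (C=20, D=8), p = 0.178869, fail to reject H0.


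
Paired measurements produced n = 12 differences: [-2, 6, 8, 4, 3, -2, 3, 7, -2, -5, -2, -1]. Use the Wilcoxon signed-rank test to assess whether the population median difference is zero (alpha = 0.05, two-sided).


Step 1: Drop any zero differences (none here) and take |d_i|.
|d| = [2, 6, 8, 4, 3, 2, 3, 7, 2, 5, 2, 1]
Step 2: Midrank |d_i| (ties get averaged ranks).
ranks: |2|->3.5, |6|->10, |8|->12, |4|->8, |3|->6.5, |2|->3.5, |3|->6.5, |7|->11, |2|->3.5, |5|->9, |2|->3.5, |1|->1
Step 3: Attach original signs; sum ranks with positive sign and with negative sign.
W+ = 10 + 12 + 8 + 6.5 + 6.5 + 11 = 54
W- = 3.5 + 3.5 + 3.5 + 9 + 3.5 + 1 = 24
(Check: W+ + W- = 78 should equal n(n+1)/2 = 78.)
Step 4: Test statistic W = min(W+, W-) = 24.
Step 5: Ties in |d|, so use the tie-corrected normal approximation.
        E[W] = n(n+1)/4 = 12*13/4 = 39.
        Tie groups: |d|=2 (t=4), |d|=3 (t=2); sum(t^3 - t) = 66.
        Var[W] = n(n+1)(2n+1)/24 - sum(t^3-t)/48 = 3900/24 - 66/48 = 161.125.
        z = (W - E[W]) / sqrt(Var[W]) = (24 - 39) / 12.6935 = -1.1817.
        Two-sided p = 2*Phi(z) = 0.237322.
Step 6: alpha = 0.05. fail to reject H0.

W+ = 54, W- = 24, W = min = 24, p = 0.237322, fail to reject H0.


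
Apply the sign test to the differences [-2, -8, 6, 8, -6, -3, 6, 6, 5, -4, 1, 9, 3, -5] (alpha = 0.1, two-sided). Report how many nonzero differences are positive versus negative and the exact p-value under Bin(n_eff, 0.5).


Step 1: Discard zero differences. Original n = 14; n_eff = number of nonzero differences = 14.
Nonzero differences (with sign): -2, -8, +6, +8, -6, -3, +6, +6, +5, -4, +1, +9, +3, -5
Step 2: Count signs: positive = 8, negative = 6.
Step 3: Under H0: P(positive) = 0.5, so the number of positives S ~ Bin(14, 0.5).
Step 4: Two-sided exact p-value = sum of Bin(14,0.5) probabilities at or below the observed probability = 0.790527.
Step 5: alpha = 0.1. fail to reject H0.

n_eff = 14, pos = 8, neg = 6, p = 0.790527, fail to reject H0.


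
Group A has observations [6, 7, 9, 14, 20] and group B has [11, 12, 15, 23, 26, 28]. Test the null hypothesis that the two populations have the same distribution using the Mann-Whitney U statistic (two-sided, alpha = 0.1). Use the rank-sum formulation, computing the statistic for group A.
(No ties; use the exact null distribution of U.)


Step 1: Combine and sort all 11 observations; assign midranks.
sorted (value, group): (6,X), (7,X), (9,X), (11,Y), (12,Y), (14,X), (15,Y), (20,X), (23,Y), (26,Y), (28,Y)
ranks: 6->1, 7->2, 9->3, 11->4, 12->5, 14->6, 15->7, 20->8, 23->9, 26->10, 28->11
Step 2: Rank sum for X: R1 = 1 + 2 + 3 + 6 + 8 = 20.
Step 3: U_X = R1 - n1(n1+1)/2 = 20 - 5*6/2 = 20 - 15 = 5.
       U_Y = n1*n2 - U_X = 30 - 5 = 25.
Step 4: No ties, so the exact null distribution of U (based on enumerating the C(11,5) = 462 equally likely rank assignments) gives the two-sided p-value.
Step 5: p-value = 0.082251; compare to alpha = 0.1. reject H0.

U_X = 5, p = 0.082251, reject H0 at alpha = 0.1.


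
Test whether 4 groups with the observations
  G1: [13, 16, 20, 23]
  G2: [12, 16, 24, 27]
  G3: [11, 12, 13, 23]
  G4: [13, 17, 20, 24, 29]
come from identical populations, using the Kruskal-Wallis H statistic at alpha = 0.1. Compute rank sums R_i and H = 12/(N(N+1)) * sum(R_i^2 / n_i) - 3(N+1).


Step 1: Combine all N = 17 observations and assign midranks.
sorted (value, group, rank): (11,G3,1), (12,G2,2.5), (12,G3,2.5), (13,G1,5), (13,G3,5), (13,G4,5), (16,G1,7.5), (16,G2,7.5), (17,G4,9), (20,G1,10.5), (20,G4,10.5), (23,G1,12.5), (23,G3,12.5), (24,G2,14.5), (24,G4,14.5), (27,G2,16), (29,G4,17)
Step 2: Sum ranks within each group.
R_1 = 35.5 (n_1 = 4)
R_2 = 40.5 (n_2 = 4)
R_3 = 21 (n_3 = 4)
R_4 = 56 (n_4 = 5)
Step 3: H = 12/(N(N+1)) * sum(R_i^2/n_i) - 3(N+1)
     = 12/(17*18) * (35.5^2/4 + 40.5^2/4 + 21^2/4 + 56^2/5) - 3*18
     = 0.039216 * 1462.58 - 54
     = 3.355882.
Step 4: Ties present; correction factor C = 1 - 54/(17^3 - 17) = 0.988971. Corrected H = 3.355882 / 0.988971 = 3.393309.
Step 5: Under H0, H ~ chi^2(3); p-value = 0.334866.
Step 6: alpha = 0.1. fail to reject H0.

H = 3.3933, df = 3, p = 0.334866, fail to reject H0.


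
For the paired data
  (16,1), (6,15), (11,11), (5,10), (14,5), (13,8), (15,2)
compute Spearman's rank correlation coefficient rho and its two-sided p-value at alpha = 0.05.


Step 1: Rank x and y separately (midranks; no ties here).
rank(x): 16->7, 6->2, 11->3, 5->1, 14->5, 13->4, 15->6
rank(y): 1->1, 15->7, 11->6, 10->5, 5->3, 8->4, 2->2
Step 2: d_i = R_x(i) - R_y(i); compute d_i^2.
  (7-1)^2=36, (2-7)^2=25, (3-6)^2=9, (1-5)^2=16, (5-3)^2=4, (4-4)^2=0, (6-2)^2=16
sum(d^2) = 106.
Step 3: rho = 1 - 6*106 / (7*(7^2 - 1)) = 1 - 636/336 = -0.892857.
Step 4: Under H0, t = rho * sqrt((n-2)/(1-rho^2)) = -4.4333 ~ t(5).
Step 5: Two-sided p-value from the t-distribution with 5 df = 0.006807.
Step 6: alpha = 0.05. reject H0.

rho = -0.8929, p = 0.006807, reject H0 at alpha = 0.05.


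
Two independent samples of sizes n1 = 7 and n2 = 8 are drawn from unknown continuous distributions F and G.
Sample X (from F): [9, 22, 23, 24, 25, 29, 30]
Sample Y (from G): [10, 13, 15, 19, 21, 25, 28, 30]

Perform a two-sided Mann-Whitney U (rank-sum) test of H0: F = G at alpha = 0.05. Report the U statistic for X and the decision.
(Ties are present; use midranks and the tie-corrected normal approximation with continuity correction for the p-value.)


Step 1: Combine and sort all 15 observations; assign midranks.
sorted (value, group): (9,X), (10,Y), (13,Y), (15,Y), (19,Y), (21,Y), (22,X), (23,X), (24,X), (25,X), (25,Y), (28,Y), (29,X), (30,X), (30,Y)
ranks: 9->1, 10->2, 13->3, 15->4, 19->5, 21->6, 22->7, 23->8, 24->9, 25->10.5, 25->10.5, 28->12, 29->13, 30->14.5, 30->14.5
Step 2: Rank sum for X: R1 = 1 + 7 + 8 + 9 + 10.5 + 13 + 14.5 = 63.
Step 3: U_X = R1 - n1(n1+1)/2 = 63 - 7*8/2 = 63 - 28 = 35.
       U_Y = n1*n2 - U_X = 56 - 35 = 21.
Step 4: Ties are present, so use the tie-corrected normal approximation (with continuity correction) for the p-value.
Step 5: p-value = 0.451104; compare to alpha = 0.05. fail to reject H0.

U_X = 35, p = 0.451104, fail to reject H0 at alpha = 0.05.


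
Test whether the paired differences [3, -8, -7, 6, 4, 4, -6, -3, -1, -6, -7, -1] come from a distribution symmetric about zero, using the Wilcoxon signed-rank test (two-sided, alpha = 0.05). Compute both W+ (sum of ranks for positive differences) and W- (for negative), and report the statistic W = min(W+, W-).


Step 1: Drop any zero differences (none here) and take |d_i|.
|d| = [3, 8, 7, 6, 4, 4, 6, 3, 1, 6, 7, 1]
Step 2: Midrank |d_i| (ties get averaged ranks).
ranks: |3|->3.5, |8|->12, |7|->10.5, |6|->8, |4|->5.5, |4|->5.5, |6|->8, |3|->3.5, |1|->1.5, |6|->8, |7|->10.5, |1|->1.5
Step 3: Attach original signs; sum ranks with positive sign and with negative sign.
W+ = 3.5 + 8 + 5.5 + 5.5 = 22.5
W- = 12 + 10.5 + 8 + 3.5 + 1.5 + 8 + 10.5 + 1.5 = 55.5
(Check: W+ + W- = 78 should equal n(n+1)/2 = 78.)
Step 4: Test statistic W = min(W+, W-) = 22.5.
Step 5: Ties in |d|, so use the tie-corrected normal approximation.
        E[W] = n(n+1)/4 = 12*13/4 = 39.
        Tie groups: |d|=1 (t=2), |d|=3 (t=2), |d|=4 (t=2), |d|=6 (t=3), |d|=7 (t=2); sum(t^3 - t) = 48.
        Var[W] = n(n+1)(2n+1)/24 - sum(t^3-t)/48 = 3900/24 - 48/48 = 161.5.
        z = (W - E[W]) / sqrt(Var[W]) = (22.5 - 39) / 12.7083 = -1.2984.
        Two-sided p = 2*Phi(z) = 0.194161.
Step 6: alpha = 0.05. fail to reject H0.

W+ = 22.5, W- = 55.5, W = min = 22.5, p = 0.194161, fail to reject H0.


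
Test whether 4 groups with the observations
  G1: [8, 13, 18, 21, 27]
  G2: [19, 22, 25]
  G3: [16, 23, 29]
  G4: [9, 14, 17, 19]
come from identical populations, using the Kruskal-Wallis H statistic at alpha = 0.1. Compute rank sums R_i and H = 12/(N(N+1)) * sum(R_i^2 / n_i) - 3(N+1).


Step 1: Combine all N = 15 observations and assign midranks.
sorted (value, group, rank): (8,G1,1), (9,G4,2), (13,G1,3), (14,G4,4), (16,G3,5), (17,G4,6), (18,G1,7), (19,G2,8.5), (19,G4,8.5), (21,G1,10), (22,G2,11), (23,G3,12), (25,G2,13), (27,G1,14), (29,G3,15)
Step 2: Sum ranks within each group.
R_1 = 35 (n_1 = 5)
R_2 = 32.5 (n_2 = 3)
R_3 = 32 (n_3 = 3)
R_4 = 20.5 (n_4 = 4)
Step 3: H = 12/(N(N+1)) * sum(R_i^2/n_i) - 3(N+1)
     = 12/(15*16) * (35^2/5 + 32.5^2/3 + 32^2/3 + 20.5^2/4) - 3*16
     = 0.050000 * 1043.48 - 48
     = 4.173958.
Step 4: Ties present; correction factor C = 1 - 6/(15^3 - 15) = 0.998214. Corrected H = 4.173958 / 0.998214 = 4.181425.
Step 5: Under H0, H ~ chi^2(3); p-value = 0.242528.
Step 6: alpha = 0.1. fail to reject H0.

H = 4.1814, df = 3, p = 0.242528, fail to reject H0.


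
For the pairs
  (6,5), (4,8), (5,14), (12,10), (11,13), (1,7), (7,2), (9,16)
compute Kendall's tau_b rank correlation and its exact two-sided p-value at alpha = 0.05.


Step 1: Enumerate the 28 unordered pairs (i,j) with i<j and classify each by sign(x_j-x_i) * sign(y_j-y_i).
  (1,2):dx=-2,dy=+3->D; (1,3):dx=-1,dy=+9->D; (1,4):dx=+6,dy=+5->C; (1,5):dx=+5,dy=+8->C
  (1,6):dx=-5,dy=+2->D; (1,7):dx=+1,dy=-3->D; (1,8):dx=+3,dy=+11->C; (2,3):dx=+1,dy=+6->C
  (2,4):dx=+8,dy=+2->C; (2,5):dx=+7,dy=+5->C; (2,6):dx=-3,dy=-1->C; (2,7):dx=+3,dy=-6->D
  (2,8):dx=+5,dy=+8->C; (3,4):dx=+7,dy=-4->D; (3,5):dx=+6,dy=-1->D; (3,6):dx=-4,dy=-7->C
  (3,7):dx=+2,dy=-12->D; (3,8):dx=+4,dy=+2->C; (4,5):dx=-1,dy=+3->D; (4,6):dx=-11,dy=-3->C
  (4,7):dx=-5,dy=-8->C; (4,8):dx=-3,dy=+6->D; (5,6):dx=-10,dy=-6->C; (5,7):dx=-4,dy=-11->C
  (5,8):dx=-2,dy=+3->D; (6,7):dx=+6,dy=-5->D; (6,8):dx=+8,dy=+9->C; (7,8):dx=+2,dy=+14->C
Step 2: C = 16, D = 12, total pairs = 28.
Step 3: tau = (C - D)/(n(n-1)/2) = (16 - 12)/28 = 0.142857.
Step 4: Exact two-sided p-value (enumerate n! = 40320 permutations of y under H0): p = 0.719544.
Step 5: alpha = 0.05. fail to reject H0.

tau_b = 0.1429 (C=16, D=12), p = 0.719544, fail to reject H0.


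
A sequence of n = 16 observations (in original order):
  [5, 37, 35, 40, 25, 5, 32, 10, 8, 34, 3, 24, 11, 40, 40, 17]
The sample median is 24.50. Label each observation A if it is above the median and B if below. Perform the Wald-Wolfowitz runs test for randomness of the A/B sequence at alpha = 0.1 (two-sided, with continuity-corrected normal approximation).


Step 1: Compute median = 24.50; label A = above, B = below.
Labels in order: BAAAABABBABBBAAB  (n_A = 8, n_B = 8)
Step 2: Count runs R = 9.
Step 3: Under H0 (random ordering), E[R] = 2*n_A*n_B/(n_A+n_B) + 1 = 2*8*8/16 + 1 = 9.0000.
        Var[R] = 2*n_A*n_B*(2*n_A*n_B - n_A - n_B) / ((n_A+n_B)^2 * (n_A+n_B-1)) = 14336/3840 = 3.7333.
        SD[R] = 1.9322.
Step 4: R = E[R], so z = 0 with no continuity correction.
Step 5: Two-sided p-value via normal approximation = 2*(1 - Phi(|z|)) = 1.000000.
Step 6: alpha = 0.1. fail to reject H0.

R = 9, z = 0.0000, p = 1.000000, fail to reject H0.


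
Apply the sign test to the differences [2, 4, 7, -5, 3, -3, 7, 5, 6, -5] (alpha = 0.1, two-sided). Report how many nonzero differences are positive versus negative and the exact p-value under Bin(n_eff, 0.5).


Step 1: Discard zero differences. Original n = 10; n_eff = number of nonzero differences = 10.
Nonzero differences (with sign): +2, +4, +7, -5, +3, -3, +7, +5, +6, -5
Step 2: Count signs: positive = 7, negative = 3.
Step 3: Under H0: P(positive) = 0.5, so the number of positives S ~ Bin(10, 0.5).
Step 4: Two-sided exact p-value = sum of Bin(10,0.5) probabilities at or below the observed probability = 0.343750.
Step 5: alpha = 0.1. fail to reject H0.

n_eff = 10, pos = 7, neg = 3, p = 0.343750, fail to reject H0.


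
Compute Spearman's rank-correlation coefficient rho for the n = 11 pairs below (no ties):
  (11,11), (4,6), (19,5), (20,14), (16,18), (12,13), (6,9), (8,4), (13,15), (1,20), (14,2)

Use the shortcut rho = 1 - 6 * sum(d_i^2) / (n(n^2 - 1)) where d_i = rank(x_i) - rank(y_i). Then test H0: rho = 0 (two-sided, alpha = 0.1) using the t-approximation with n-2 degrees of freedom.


Step 1: Rank x and y separately (midranks; no ties here).
rank(x): 11->5, 4->2, 19->10, 20->11, 16->9, 12->6, 6->3, 8->4, 13->7, 1->1, 14->8
rank(y): 11->6, 6->4, 5->3, 14->8, 18->10, 13->7, 9->5, 4->2, 15->9, 20->11, 2->1
Step 2: d_i = R_x(i) - R_y(i); compute d_i^2.
  (5-6)^2=1, (2-4)^2=4, (10-3)^2=49, (11-8)^2=9, (9-10)^2=1, (6-7)^2=1, (3-5)^2=4, (4-2)^2=4, (7-9)^2=4, (1-11)^2=100, (8-1)^2=49
sum(d^2) = 226.
Step 3: rho = 1 - 6*226 / (11*(11^2 - 1)) = 1 - 1356/1320 = -0.027273.
Step 4: Under H0, t = rho * sqrt((n-2)/(1-rho^2)) = -0.0818 ~ t(9).
Step 5: Two-sided p-value from the t-distribution with 9 df = 0.936558.
Step 6: alpha = 0.1. fail to reject H0.

rho = -0.0273, p = 0.936558, fail to reject H0 at alpha = 0.1.


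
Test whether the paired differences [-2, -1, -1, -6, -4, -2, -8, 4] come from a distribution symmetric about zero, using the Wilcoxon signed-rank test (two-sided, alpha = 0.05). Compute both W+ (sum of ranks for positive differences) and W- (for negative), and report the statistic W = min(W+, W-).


Step 1: Drop any zero differences (none here) and take |d_i|.
|d| = [2, 1, 1, 6, 4, 2, 8, 4]
Step 2: Midrank |d_i| (ties get averaged ranks).
ranks: |2|->3.5, |1|->1.5, |1|->1.5, |6|->7, |4|->5.5, |2|->3.5, |8|->8, |4|->5.5
Step 3: Attach original signs; sum ranks with positive sign and with negative sign.
W+ = 5.5 = 5.5
W- = 3.5 + 1.5 + 1.5 + 7 + 5.5 + 3.5 + 8 = 30.5
(Check: W+ + W- = 36 should equal n(n+1)/2 = 36.)
Step 4: Test statistic W = min(W+, W-) = 5.5.
Step 5: Ties in |d|, so use the tie-corrected normal approximation.
        E[W] = n(n+1)/4 = 8*9/4 = 18.
        Tie groups: |d|=1 (t=2), |d|=2 (t=2), |d|=4 (t=2); sum(t^3 - t) = 18.
        Var[W] = n(n+1)(2n+1)/24 - sum(t^3-t)/48 = 1224/24 - 18/48 = 50.625.
        z = (W - E[W]) / sqrt(Var[W]) = (5.5 - 18) / 7.1151 = -1.7568.
        Two-sided p = 2*Phi(z) = 0.078948.
Step 6: alpha = 0.05. fail to reject H0.

W+ = 5.5, W- = 30.5, W = min = 5.5, p = 0.078948, fail to reject H0.


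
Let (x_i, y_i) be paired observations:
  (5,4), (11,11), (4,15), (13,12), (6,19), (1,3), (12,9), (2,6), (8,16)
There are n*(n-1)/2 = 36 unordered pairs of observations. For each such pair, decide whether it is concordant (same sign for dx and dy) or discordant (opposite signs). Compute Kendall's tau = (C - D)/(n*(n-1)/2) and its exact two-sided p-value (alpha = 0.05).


Step 1: Enumerate the 36 unordered pairs (i,j) with i<j and classify each by sign(x_j-x_i) * sign(y_j-y_i).
  (1,2):dx=+6,dy=+7->C; (1,3):dx=-1,dy=+11->D; (1,4):dx=+8,dy=+8->C; (1,5):dx=+1,dy=+15->C
  (1,6):dx=-4,dy=-1->C; (1,7):dx=+7,dy=+5->C; (1,8):dx=-3,dy=+2->D; (1,9):dx=+3,dy=+12->C
  (2,3):dx=-7,dy=+4->D; (2,4):dx=+2,dy=+1->C; (2,5):dx=-5,dy=+8->D; (2,6):dx=-10,dy=-8->C
  (2,7):dx=+1,dy=-2->D; (2,8):dx=-9,dy=-5->C; (2,9):dx=-3,dy=+5->D; (3,4):dx=+9,dy=-3->D
  (3,5):dx=+2,dy=+4->C; (3,6):dx=-3,dy=-12->C; (3,7):dx=+8,dy=-6->D; (3,8):dx=-2,dy=-9->C
  (3,9):dx=+4,dy=+1->C; (4,5):dx=-7,dy=+7->D; (4,6):dx=-12,dy=-9->C; (4,7):dx=-1,dy=-3->C
  (4,8):dx=-11,dy=-6->C; (4,9):dx=-5,dy=+4->D; (5,6):dx=-5,dy=-16->C; (5,7):dx=+6,dy=-10->D
  (5,8):dx=-4,dy=-13->C; (5,9):dx=+2,dy=-3->D; (6,7):dx=+11,dy=+6->C; (6,8):dx=+1,dy=+3->C
  (6,9):dx=+7,dy=+13->C; (7,8):dx=-10,dy=-3->C; (7,9):dx=-4,dy=+7->D; (8,9):dx=+6,dy=+10->C
Step 2: C = 23, D = 13, total pairs = 36.
Step 3: tau = (C - D)/(n(n-1)/2) = (23 - 13)/36 = 0.277778.
Step 4: Exact two-sided p-value (enumerate n! = 362880 permutations of y under H0): p = 0.358488.
Step 5: alpha = 0.05. fail to reject H0.

tau_b = 0.2778 (C=23, D=13), p = 0.358488, fail to reject H0.
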